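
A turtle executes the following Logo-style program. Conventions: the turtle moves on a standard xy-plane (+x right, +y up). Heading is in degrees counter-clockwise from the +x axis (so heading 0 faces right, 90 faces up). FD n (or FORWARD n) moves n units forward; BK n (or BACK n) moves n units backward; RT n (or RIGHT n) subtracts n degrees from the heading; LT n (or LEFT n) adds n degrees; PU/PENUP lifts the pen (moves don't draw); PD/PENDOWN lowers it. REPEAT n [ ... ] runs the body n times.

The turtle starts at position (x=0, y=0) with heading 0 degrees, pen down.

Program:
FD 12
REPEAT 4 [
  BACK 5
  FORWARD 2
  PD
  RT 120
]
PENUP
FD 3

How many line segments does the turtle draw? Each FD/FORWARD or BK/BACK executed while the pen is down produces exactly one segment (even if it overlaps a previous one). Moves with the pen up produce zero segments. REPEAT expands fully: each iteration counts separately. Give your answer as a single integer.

Executing turtle program step by step:
Start: pos=(0,0), heading=0, pen down
FD 12: (0,0) -> (12,0) [heading=0, draw]
REPEAT 4 [
  -- iteration 1/4 --
  BK 5: (12,0) -> (7,0) [heading=0, draw]
  FD 2: (7,0) -> (9,0) [heading=0, draw]
  PD: pen down
  RT 120: heading 0 -> 240
  -- iteration 2/4 --
  BK 5: (9,0) -> (11.5,4.33) [heading=240, draw]
  FD 2: (11.5,4.33) -> (10.5,2.598) [heading=240, draw]
  PD: pen down
  RT 120: heading 240 -> 120
  -- iteration 3/4 --
  BK 5: (10.5,2.598) -> (13,-1.732) [heading=120, draw]
  FD 2: (13,-1.732) -> (12,0) [heading=120, draw]
  PD: pen down
  RT 120: heading 120 -> 0
  -- iteration 4/4 --
  BK 5: (12,0) -> (7,0) [heading=0, draw]
  FD 2: (7,0) -> (9,0) [heading=0, draw]
  PD: pen down
  RT 120: heading 0 -> 240
]
PU: pen up
FD 3: (9,0) -> (7.5,-2.598) [heading=240, move]
Final: pos=(7.5,-2.598), heading=240, 9 segment(s) drawn
Segments drawn: 9

Answer: 9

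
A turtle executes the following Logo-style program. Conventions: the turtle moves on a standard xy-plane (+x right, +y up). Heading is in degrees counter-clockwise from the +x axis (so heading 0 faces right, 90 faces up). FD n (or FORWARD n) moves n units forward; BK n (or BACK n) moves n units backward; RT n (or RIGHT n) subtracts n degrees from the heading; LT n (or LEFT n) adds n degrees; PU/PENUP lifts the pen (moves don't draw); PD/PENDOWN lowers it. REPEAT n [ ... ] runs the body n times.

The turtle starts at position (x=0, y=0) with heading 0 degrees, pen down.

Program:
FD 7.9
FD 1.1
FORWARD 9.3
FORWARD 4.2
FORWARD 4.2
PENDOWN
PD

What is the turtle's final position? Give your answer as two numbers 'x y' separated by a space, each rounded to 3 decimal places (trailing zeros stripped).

Answer: 26.7 0

Derivation:
Executing turtle program step by step:
Start: pos=(0,0), heading=0, pen down
FD 7.9: (0,0) -> (7.9,0) [heading=0, draw]
FD 1.1: (7.9,0) -> (9,0) [heading=0, draw]
FD 9.3: (9,0) -> (18.3,0) [heading=0, draw]
FD 4.2: (18.3,0) -> (22.5,0) [heading=0, draw]
FD 4.2: (22.5,0) -> (26.7,0) [heading=0, draw]
PD: pen down
PD: pen down
Final: pos=(26.7,0), heading=0, 5 segment(s) drawn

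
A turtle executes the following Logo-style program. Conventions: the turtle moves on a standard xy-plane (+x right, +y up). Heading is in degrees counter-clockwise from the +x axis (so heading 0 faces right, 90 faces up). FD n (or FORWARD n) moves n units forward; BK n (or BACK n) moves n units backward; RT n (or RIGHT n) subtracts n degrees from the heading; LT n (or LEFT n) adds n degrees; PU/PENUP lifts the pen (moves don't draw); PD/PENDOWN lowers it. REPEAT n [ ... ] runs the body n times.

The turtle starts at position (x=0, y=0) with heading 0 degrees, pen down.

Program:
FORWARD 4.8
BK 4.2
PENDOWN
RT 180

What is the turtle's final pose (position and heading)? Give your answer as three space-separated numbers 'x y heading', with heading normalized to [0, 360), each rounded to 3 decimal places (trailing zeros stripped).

Executing turtle program step by step:
Start: pos=(0,0), heading=0, pen down
FD 4.8: (0,0) -> (4.8,0) [heading=0, draw]
BK 4.2: (4.8,0) -> (0.6,0) [heading=0, draw]
PD: pen down
RT 180: heading 0 -> 180
Final: pos=(0.6,0), heading=180, 2 segment(s) drawn

Answer: 0.6 0 180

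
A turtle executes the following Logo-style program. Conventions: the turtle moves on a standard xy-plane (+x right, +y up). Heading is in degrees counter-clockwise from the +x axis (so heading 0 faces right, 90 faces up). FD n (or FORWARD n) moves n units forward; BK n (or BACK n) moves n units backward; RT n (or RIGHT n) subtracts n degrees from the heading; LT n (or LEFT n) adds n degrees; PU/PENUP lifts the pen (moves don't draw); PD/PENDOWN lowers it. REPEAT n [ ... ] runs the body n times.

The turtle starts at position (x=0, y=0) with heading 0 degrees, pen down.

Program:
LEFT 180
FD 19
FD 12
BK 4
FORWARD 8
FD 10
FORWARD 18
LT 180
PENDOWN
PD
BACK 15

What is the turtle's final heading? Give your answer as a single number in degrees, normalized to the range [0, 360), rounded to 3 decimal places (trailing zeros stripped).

Executing turtle program step by step:
Start: pos=(0,0), heading=0, pen down
LT 180: heading 0 -> 180
FD 19: (0,0) -> (-19,0) [heading=180, draw]
FD 12: (-19,0) -> (-31,0) [heading=180, draw]
BK 4: (-31,0) -> (-27,0) [heading=180, draw]
FD 8: (-27,0) -> (-35,0) [heading=180, draw]
FD 10: (-35,0) -> (-45,0) [heading=180, draw]
FD 18: (-45,0) -> (-63,0) [heading=180, draw]
LT 180: heading 180 -> 0
PD: pen down
PD: pen down
BK 15: (-63,0) -> (-78,0) [heading=0, draw]
Final: pos=(-78,0), heading=0, 7 segment(s) drawn

Answer: 0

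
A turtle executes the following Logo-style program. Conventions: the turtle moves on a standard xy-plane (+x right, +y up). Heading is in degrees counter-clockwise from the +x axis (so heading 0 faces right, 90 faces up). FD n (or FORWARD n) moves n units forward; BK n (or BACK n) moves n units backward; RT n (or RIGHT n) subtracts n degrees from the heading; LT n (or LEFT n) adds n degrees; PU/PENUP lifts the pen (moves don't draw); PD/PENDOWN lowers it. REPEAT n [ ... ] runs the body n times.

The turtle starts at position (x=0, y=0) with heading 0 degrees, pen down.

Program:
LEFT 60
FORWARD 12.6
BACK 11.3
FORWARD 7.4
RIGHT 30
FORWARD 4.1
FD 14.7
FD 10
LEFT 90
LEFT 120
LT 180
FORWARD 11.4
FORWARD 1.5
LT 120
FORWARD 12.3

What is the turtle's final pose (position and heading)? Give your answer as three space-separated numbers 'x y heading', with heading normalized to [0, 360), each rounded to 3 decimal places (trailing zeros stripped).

Executing turtle program step by step:
Start: pos=(0,0), heading=0, pen down
LT 60: heading 0 -> 60
FD 12.6: (0,0) -> (6.3,10.912) [heading=60, draw]
BK 11.3: (6.3,10.912) -> (0.65,1.126) [heading=60, draw]
FD 7.4: (0.65,1.126) -> (4.35,7.534) [heading=60, draw]
RT 30: heading 60 -> 30
FD 4.1: (4.35,7.534) -> (7.901,9.584) [heading=30, draw]
FD 14.7: (7.901,9.584) -> (20.631,16.934) [heading=30, draw]
FD 10: (20.631,16.934) -> (29.292,21.934) [heading=30, draw]
LT 90: heading 30 -> 120
LT 120: heading 120 -> 240
LT 180: heading 240 -> 60
FD 11.4: (29.292,21.934) -> (34.992,31.807) [heading=60, draw]
FD 1.5: (34.992,31.807) -> (35.742,33.106) [heading=60, draw]
LT 120: heading 60 -> 180
FD 12.3: (35.742,33.106) -> (23.442,33.106) [heading=180, draw]
Final: pos=(23.442,33.106), heading=180, 9 segment(s) drawn

Answer: 23.442 33.106 180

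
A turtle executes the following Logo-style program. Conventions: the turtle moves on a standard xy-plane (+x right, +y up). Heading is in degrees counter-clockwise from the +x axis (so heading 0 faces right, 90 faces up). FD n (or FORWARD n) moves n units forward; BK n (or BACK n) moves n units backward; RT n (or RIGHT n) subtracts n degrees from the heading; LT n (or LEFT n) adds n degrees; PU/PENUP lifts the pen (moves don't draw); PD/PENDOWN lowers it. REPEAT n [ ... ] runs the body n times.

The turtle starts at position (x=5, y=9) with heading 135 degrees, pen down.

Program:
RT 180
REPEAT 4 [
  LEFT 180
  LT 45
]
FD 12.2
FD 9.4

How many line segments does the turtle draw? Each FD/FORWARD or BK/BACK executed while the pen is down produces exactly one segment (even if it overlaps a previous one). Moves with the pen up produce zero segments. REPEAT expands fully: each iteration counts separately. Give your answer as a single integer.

Executing turtle program step by step:
Start: pos=(5,9), heading=135, pen down
RT 180: heading 135 -> 315
REPEAT 4 [
  -- iteration 1/4 --
  LT 180: heading 315 -> 135
  LT 45: heading 135 -> 180
  -- iteration 2/4 --
  LT 180: heading 180 -> 0
  LT 45: heading 0 -> 45
  -- iteration 3/4 --
  LT 180: heading 45 -> 225
  LT 45: heading 225 -> 270
  -- iteration 4/4 --
  LT 180: heading 270 -> 90
  LT 45: heading 90 -> 135
]
FD 12.2: (5,9) -> (-3.627,17.627) [heading=135, draw]
FD 9.4: (-3.627,17.627) -> (-10.274,24.274) [heading=135, draw]
Final: pos=(-10.274,24.274), heading=135, 2 segment(s) drawn
Segments drawn: 2

Answer: 2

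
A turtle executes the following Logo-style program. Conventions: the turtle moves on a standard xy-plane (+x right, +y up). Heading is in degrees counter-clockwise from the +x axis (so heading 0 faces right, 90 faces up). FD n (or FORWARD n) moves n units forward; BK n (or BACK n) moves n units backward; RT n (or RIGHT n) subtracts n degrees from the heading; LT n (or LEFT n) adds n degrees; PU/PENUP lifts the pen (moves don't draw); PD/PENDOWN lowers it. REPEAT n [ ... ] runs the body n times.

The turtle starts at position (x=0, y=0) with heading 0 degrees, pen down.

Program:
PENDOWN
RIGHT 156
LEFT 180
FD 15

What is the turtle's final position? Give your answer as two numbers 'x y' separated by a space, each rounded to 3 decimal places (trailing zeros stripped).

Answer: 13.703 6.101

Derivation:
Executing turtle program step by step:
Start: pos=(0,0), heading=0, pen down
PD: pen down
RT 156: heading 0 -> 204
LT 180: heading 204 -> 24
FD 15: (0,0) -> (13.703,6.101) [heading=24, draw]
Final: pos=(13.703,6.101), heading=24, 1 segment(s) drawn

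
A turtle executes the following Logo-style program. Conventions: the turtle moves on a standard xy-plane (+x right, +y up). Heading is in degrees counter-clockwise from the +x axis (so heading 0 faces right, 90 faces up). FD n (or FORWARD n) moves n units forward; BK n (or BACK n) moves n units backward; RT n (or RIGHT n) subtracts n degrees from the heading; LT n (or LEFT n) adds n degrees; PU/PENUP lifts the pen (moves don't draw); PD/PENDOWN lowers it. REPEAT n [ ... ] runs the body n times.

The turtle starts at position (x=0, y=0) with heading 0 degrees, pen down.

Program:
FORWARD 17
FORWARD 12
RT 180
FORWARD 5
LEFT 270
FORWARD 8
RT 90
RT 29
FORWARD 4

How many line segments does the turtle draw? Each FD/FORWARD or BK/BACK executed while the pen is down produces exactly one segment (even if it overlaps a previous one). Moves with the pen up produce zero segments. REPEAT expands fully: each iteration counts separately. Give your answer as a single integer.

Executing turtle program step by step:
Start: pos=(0,0), heading=0, pen down
FD 17: (0,0) -> (17,0) [heading=0, draw]
FD 12: (17,0) -> (29,0) [heading=0, draw]
RT 180: heading 0 -> 180
FD 5: (29,0) -> (24,0) [heading=180, draw]
LT 270: heading 180 -> 90
FD 8: (24,0) -> (24,8) [heading=90, draw]
RT 90: heading 90 -> 0
RT 29: heading 0 -> 331
FD 4: (24,8) -> (27.498,6.061) [heading=331, draw]
Final: pos=(27.498,6.061), heading=331, 5 segment(s) drawn
Segments drawn: 5

Answer: 5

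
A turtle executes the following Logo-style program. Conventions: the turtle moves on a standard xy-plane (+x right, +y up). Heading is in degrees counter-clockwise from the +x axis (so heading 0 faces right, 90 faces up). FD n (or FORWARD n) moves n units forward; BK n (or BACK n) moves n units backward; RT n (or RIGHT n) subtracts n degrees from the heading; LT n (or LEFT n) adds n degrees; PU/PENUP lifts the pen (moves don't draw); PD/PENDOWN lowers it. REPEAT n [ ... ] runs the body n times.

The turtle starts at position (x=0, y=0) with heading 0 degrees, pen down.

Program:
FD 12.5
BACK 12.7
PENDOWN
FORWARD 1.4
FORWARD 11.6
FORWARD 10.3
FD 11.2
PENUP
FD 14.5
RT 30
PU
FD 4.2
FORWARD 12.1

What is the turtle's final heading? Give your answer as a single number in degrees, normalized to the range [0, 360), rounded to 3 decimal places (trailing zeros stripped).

Answer: 330

Derivation:
Executing turtle program step by step:
Start: pos=(0,0), heading=0, pen down
FD 12.5: (0,0) -> (12.5,0) [heading=0, draw]
BK 12.7: (12.5,0) -> (-0.2,0) [heading=0, draw]
PD: pen down
FD 1.4: (-0.2,0) -> (1.2,0) [heading=0, draw]
FD 11.6: (1.2,0) -> (12.8,0) [heading=0, draw]
FD 10.3: (12.8,0) -> (23.1,0) [heading=0, draw]
FD 11.2: (23.1,0) -> (34.3,0) [heading=0, draw]
PU: pen up
FD 14.5: (34.3,0) -> (48.8,0) [heading=0, move]
RT 30: heading 0 -> 330
PU: pen up
FD 4.2: (48.8,0) -> (52.437,-2.1) [heading=330, move]
FD 12.1: (52.437,-2.1) -> (62.916,-8.15) [heading=330, move]
Final: pos=(62.916,-8.15), heading=330, 6 segment(s) drawn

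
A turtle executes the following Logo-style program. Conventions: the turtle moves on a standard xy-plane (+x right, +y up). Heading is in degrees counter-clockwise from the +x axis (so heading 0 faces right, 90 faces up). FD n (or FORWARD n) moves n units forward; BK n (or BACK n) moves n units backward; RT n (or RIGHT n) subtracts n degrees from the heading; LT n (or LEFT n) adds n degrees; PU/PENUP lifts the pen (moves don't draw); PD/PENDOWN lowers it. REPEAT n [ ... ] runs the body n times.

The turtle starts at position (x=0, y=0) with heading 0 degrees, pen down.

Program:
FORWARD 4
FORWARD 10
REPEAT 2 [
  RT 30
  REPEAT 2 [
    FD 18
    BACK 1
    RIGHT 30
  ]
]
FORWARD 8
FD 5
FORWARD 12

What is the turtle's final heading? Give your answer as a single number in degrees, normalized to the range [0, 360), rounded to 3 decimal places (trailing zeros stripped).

Answer: 180

Derivation:
Executing turtle program step by step:
Start: pos=(0,0), heading=0, pen down
FD 4: (0,0) -> (4,0) [heading=0, draw]
FD 10: (4,0) -> (14,0) [heading=0, draw]
REPEAT 2 [
  -- iteration 1/2 --
  RT 30: heading 0 -> 330
  REPEAT 2 [
    -- iteration 1/2 --
    FD 18: (14,0) -> (29.588,-9) [heading=330, draw]
    BK 1: (29.588,-9) -> (28.722,-8.5) [heading=330, draw]
    RT 30: heading 330 -> 300
    -- iteration 2/2 --
    FD 18: (28.722,-8.5) -> (37.722,-24.088) [heading=300, draw]
    BK 1: (37.722,-24.088) -> (37.222,-23.222) [heading=300, draw]
    RT 30: heading 300 -> 270
  ]
  -- iteration 2/2 --
  RT 30: heading 270 -> 240
  REPEAT 2 [
    -- iteration 1/2 --
    FD 18: (37.222,-23.222) -> (28.222,-38.811) [heading=240, draw]
    BK 1: (28.222,-38.811) -> (28.722,-37.945) [heading=240, draw]
    RT 30: heading 240 -> 210
    -- iteration 2/2 --
    FD 18: (28.722,-37.945) -> (13.134,-46.945) [heading=210, draw]
    BK 1: (13.134,-46.945) -> (14,-46.445) [heading=210, draw]
    RT 30: heading 210 -> 180
  ]
]
FD 8: (14,-46.445) -> (6,-46.445) [heading=180, draw]
FD 5: (6,-46.445) -> (1,-46.445) [heading=180, draw]
FD 12: (1,-46.445) -> (-11,-46.445) [heading=180, draw]
Final: pos=(-11,-46.445), heading=180, 13 segment(s) drawn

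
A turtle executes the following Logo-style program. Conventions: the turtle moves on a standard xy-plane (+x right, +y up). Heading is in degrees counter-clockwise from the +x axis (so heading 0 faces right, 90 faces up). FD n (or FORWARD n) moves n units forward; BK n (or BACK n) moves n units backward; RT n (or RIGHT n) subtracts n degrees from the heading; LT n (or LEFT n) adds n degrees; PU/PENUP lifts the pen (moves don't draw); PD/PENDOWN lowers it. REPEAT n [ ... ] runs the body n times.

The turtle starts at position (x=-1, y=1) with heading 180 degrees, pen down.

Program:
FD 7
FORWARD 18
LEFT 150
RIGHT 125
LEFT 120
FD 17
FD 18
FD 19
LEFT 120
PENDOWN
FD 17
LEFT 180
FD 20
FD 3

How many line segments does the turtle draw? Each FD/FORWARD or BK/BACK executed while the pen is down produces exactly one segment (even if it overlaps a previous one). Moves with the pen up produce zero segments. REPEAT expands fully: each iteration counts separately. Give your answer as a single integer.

Executing turtle program step by step:
Start: pos=(-1,1), heading=180, pen down
FD 7: (-1,1) -> (-8,1) [heading=180, draw]
FD 18: (-8,1) -> (-26,1) [heading=180, draw]
LT 150: heading 180 -> 330
RT 125: heading 330 -> 205
LT 120: heading 205 -> 325
FD 17: (-26,1) -> (-12.074,-8.751) [heading=325, draw]
FD 18: (-12.074,-8.751) -> (2.67,-19.075) [heading=325, draw]
FD 19: (2.67,-19.075) -> (18.234,-29.973) [heading=325, draw]
LT 120: heading 325 -> 85
PD: pen down
FD 17: (18.234,-29.973) -> (19.716,-13.038) [heading=85, draw]
LT 180: heading 85 -> 265
FD 20: (19.716,-13.038) -> (17.973,-32.962) [heading=265, draw]
FD 3: (17.973,-32.962) -> (17.711,-35.95) [heading=265, draw]
Final: pos=(17.711,-35.95), heading=265, 8 segment(s) drawn
Segments drawn: 8

Answer: 8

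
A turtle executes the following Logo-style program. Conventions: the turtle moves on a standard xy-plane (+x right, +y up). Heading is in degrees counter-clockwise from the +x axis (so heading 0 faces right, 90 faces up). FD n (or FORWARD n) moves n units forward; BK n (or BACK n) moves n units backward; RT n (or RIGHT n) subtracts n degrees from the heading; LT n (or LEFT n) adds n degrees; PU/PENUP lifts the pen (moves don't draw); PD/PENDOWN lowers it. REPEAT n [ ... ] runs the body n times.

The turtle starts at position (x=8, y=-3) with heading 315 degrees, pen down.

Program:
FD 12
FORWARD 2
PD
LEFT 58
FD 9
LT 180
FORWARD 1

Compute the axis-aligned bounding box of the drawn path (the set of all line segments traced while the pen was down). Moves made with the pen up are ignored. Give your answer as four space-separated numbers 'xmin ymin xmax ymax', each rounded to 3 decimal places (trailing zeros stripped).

Answer: 8 -12.899 26.669 -3

Derivation:
Executing turtle program step by step:
Start: pos=(8,-3), heading=315, pen down
FD 12: (8,-3) -> (16.485,-11.485) [heading=315, draw]
FD 2: (16.485,-11.485) -> (17.899,-12.899) [heading=315, draw]
PD: pen down
LT 58: heading 315 -> 13
FD 9: (17.899,-12.899) -> (26.669,-10.875) [heading=13, draw]
LT 180: heading 13 -> 193
FD 1: (26.669,-10.875) -> (25.694,-11.1) [heading=193, draw]
Final: pos=(25.694,-11.1), heading=193, 4 segment(s) drawn

Segment endpoints: x in {8, 16.485, 17.899, 25.694, 26.669}, y in {-12.899, -11.485, -11.1, -10.875, -3}
xmin=8, ymin=-12.899, xmax=26.669, ymax=-3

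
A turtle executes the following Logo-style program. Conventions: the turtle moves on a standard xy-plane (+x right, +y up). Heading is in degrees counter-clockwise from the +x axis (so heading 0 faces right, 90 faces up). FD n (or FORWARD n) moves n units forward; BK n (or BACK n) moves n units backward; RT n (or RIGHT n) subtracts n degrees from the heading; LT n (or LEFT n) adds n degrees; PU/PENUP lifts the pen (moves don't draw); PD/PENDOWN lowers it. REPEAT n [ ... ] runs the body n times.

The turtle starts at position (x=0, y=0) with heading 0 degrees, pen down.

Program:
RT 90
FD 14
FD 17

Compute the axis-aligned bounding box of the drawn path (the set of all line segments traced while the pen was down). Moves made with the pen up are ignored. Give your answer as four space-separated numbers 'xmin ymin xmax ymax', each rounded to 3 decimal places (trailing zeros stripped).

Answer: 0 -31 0 0

Derivation:
Executing turtle program step by step:
Start: pos=(0,0), heading=0, pen down
RT 90: heading 0 -> 270
FD 14: (0,0) -> (0,-14) [heading=270, draw]
FD 17: (0,-14) -> (0,-31) [heading=270, draw]
Final: pos=(0,-31), heading=270, 2 segment(s) drawn

Segment endpoints: x in {0, 0, 0}, y in {-31, -14, 0}
xmin=0, ymin=-31, xmax=0, ymax=0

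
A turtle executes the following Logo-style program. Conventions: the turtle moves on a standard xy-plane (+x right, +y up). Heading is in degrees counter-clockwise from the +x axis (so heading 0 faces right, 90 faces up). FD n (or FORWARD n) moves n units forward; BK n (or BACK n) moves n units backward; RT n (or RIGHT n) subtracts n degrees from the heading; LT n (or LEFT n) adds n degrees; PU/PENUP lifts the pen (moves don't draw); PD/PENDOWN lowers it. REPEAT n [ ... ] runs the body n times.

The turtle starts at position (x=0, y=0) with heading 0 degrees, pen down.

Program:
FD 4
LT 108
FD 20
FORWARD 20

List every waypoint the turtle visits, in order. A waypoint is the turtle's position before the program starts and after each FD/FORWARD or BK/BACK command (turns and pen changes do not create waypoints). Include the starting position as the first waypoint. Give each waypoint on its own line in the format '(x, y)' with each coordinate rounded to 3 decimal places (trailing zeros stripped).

Executing turtle program step by step:
Start: pos=(0,0), heading=0, pen down
FD 4: (0,0) -> (4,0) [heading=0, draw]
LT 108: heading 0 -> 108
FD 20: (4,0) -> (-2.18,19.021) [heading=108, draw]
FD 20: (-2.18,19.021) -> (-8.361,38.042) [heading=108, draw]
Final: pos=(-8.361,38.042), heading=108, 3 segment(s) drawn
Waypoints (4 total):
(0, 0)
(4, 0)
(-2.18, 19.021)
(-8.361, 38.042)

Answer: (0, 0)
(4, 0)
(-2.18, 19.021)
(-8.361, 38.042)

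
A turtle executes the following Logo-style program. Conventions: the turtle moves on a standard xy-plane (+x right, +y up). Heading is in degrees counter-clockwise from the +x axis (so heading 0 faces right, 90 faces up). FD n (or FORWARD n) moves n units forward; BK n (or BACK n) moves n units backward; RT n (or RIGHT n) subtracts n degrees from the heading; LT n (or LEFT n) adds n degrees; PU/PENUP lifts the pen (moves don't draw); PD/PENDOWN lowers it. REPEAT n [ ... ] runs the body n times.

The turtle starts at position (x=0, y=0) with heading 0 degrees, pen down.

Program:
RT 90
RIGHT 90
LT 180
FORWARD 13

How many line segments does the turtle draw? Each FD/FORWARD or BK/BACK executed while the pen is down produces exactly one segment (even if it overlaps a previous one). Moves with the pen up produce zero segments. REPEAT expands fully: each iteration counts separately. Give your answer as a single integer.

Executing turtle program step by step:
Start: pos=(0,0), heading=0, pen down
RT 90: heading 0 -> 270
RT 90: heading 270 -> 180
LT 180: heading 180 -> 0
FD 13: (0,0) -> (13,0) [heading=0, draw]
Final: pos=(13,0), heading=0, 1 segment(s) drawn
Segments drawn: 1

Answer: 1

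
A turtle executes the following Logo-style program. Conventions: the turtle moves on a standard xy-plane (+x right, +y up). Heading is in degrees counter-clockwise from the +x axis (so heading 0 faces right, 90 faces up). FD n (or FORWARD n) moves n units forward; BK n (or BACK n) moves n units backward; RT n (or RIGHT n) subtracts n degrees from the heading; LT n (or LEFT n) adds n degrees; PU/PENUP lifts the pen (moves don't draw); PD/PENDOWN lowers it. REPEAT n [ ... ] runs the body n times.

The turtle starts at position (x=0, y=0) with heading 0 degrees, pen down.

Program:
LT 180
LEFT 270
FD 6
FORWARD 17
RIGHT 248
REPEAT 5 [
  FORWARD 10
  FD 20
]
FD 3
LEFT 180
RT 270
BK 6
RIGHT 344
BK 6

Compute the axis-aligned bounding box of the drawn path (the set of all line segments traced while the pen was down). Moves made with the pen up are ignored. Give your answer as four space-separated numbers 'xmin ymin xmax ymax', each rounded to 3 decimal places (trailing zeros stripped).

Executing turtle program step by step:
Start: pos=(0,0), heading=0, pen down
LT 180: heading 0 -> 180
LT 270: heading 180 -> 90
FD 6: (0,0) -> (0,6) [heading=90, draw]
FD 17: (0,6) -> (0,23) [heading=90, draw]
RT 248: heading 90 -> 202
REPEAT 5 [
  -- iteration 1/5 --
  FD 10: (0,23) -> (-9.272,19.254) [heading=202, draw]
  FD 20: (-9.272,19.254) -> (-27.816,11.762) [heading=202, draw]
  -- iteration 2/5 --
  FD 10: (-27.816,11.762) -> (-37.087,8.016) [heading=202, draw]
  FD 20: (-37.087,8.016) -> (-55.631,0.524) [heading=202, draw]
  -- iteration 3/5 --
  FD 10: (-55.631,0.524) -> (-64.903,-3.222) [heading=202, draw]
  FD 20: (-64.903,-3.222) -> (-83.447,-10.715) [heading=202, draw]
  -- iteration 4/5 --
  FD 10: (-83.447,-10.715) -> (-92.718,-14.461) [heading=202, draw]
  FD 20: (-92.718,-14.461) -> (-111.262,-21.953) [heading=202, draw]
  -- iteration 5/5 --
  FD 10: (-111.262,-21.953) -> (-120.534,-25.699) [heading=202, draw]
  FD 20: (-120.534,-25.699) -> (-139.078,-33.191) [heading=202, draw]
]
FD 3: (-139.078,-33.191) -> (-141.859,-34.315) [heading=202, draw]
LT 180: heading 202 -> 22
RT 270: heading 22 -> 112
BK 6: (-141.859,-34.315) -> (-139.611,-39.878) [heading=112, draw]
RT 344: heading 112 -> 128
BK 6: (-139.611,-39.878) -> (-135.918,-44.606) [heading=128, draw]
Final: pos=(-135.918,-44.606), heading=128, 15 segment(s) drawn

Segment endpoints: x in {-141.859, -139.611, -139.078, -135.918, -120.534, -111.262, -92.718, -83.447, -64.903, -55.631, -37.087, -27.816, -9.272, 0, 0, 0}, y in {-44.606, -39.878, -34.315, -33.191, -25.699, -21.953, -14.461, -10.715, -3.222, 0, 0.524, 6, 8.016, 11.762, 19.254, 23}
xmin=-141.859, ymin=-44.606, xmax=0, ymax=23

Answer: -141.859 -44.606 0 23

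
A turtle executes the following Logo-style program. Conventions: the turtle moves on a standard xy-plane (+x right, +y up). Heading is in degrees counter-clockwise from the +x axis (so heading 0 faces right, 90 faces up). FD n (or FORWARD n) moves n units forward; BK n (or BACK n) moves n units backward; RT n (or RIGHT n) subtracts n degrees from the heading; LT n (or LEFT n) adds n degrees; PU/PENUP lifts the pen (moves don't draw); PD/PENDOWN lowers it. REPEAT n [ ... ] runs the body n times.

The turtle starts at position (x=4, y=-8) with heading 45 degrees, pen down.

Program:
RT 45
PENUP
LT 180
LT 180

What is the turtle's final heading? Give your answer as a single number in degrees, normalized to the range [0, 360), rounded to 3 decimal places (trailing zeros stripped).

Answer: 0

Derivation:
Executing turtle program step by step:
Start: pos=(4,-8), heading=45, pen down
RT 45: heading 45 -> 0
PU: pen up
LT 180: heading 0 -> 180
LT 180: heading 180 -> 0
Final: pos=(4,-8), heading=0, 0 segment(s) drawn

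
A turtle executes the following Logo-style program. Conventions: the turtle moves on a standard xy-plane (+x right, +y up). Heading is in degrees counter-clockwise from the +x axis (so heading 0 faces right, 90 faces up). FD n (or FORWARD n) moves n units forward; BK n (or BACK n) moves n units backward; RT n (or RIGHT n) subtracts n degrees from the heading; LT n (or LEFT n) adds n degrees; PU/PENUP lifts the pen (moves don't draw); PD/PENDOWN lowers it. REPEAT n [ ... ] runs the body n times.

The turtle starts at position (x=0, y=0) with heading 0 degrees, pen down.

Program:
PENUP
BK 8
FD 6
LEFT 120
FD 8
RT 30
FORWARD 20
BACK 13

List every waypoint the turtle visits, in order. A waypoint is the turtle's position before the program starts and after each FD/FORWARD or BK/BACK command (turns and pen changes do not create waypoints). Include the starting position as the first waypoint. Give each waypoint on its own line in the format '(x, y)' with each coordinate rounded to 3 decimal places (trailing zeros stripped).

Executing turtle program step by step:
Start: pos=(0,0), heading=0, pen down
PU: pen up
BK 8: (0,0) -> (-8,0) [heading=0, move]
FD 6: (-8,0) -> (-2,0) [heading=0, move]
LT 120: heading 0 -> 120
FD 8: (-2,0) -> (-6,6.928) [heading=120, move]
RT 30: heading 120 -> 90
FD 20: (-6,6.928) -> (-6,26.928) [heading=90, move]
BK 13: (-6,26.928) -> (-6,13.928) [heading=90, move]
Final: pos=(-6,13.928), heading=90, 0 segment(s) drawn
Waypoints (6 total):
(0, 0)
(-8, 0)
(-2, 0)
(-6, 6.928)
(-6, 26.928)
(-6, 13.928)

Answer: (0, 0)
(-8, 0)
(-2, 0)
(-6, 6.928)
(-6, 26.928)
(-6, 13.928)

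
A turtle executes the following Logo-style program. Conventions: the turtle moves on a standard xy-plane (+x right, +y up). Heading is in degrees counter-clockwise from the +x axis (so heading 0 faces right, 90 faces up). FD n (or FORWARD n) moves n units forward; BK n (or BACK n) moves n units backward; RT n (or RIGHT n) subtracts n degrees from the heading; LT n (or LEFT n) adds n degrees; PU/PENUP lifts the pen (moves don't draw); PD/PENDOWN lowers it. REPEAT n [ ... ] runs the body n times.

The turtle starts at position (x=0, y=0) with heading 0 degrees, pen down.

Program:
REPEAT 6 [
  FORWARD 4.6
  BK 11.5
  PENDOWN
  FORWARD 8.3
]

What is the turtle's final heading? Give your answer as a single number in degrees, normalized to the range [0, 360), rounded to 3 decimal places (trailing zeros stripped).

Executing turtle program step by step:
Start: pos=(0,0), heading=0, pen down
REPEAT 6 [
  -- iteration 1/6 --
  FD 4.6: (0,0) -> (4.6,0) [heading=0, draw]
  BK 11.5: (4.6,0) -> (-6.9,0) [heading=0, draw]
  PD: pen down
  FD 8.3: (-6.9,0) -> (1.4,0) [heading=0, draw]
  -- iteration 2/6 --
  FD 4.6: (1.4,0) -> (6,0) [heading=0, draw]
  BK 11.5: (6,0) -> (-5.5,0) [heading=0, draw]
  PD: pen down
  FD 8.3: (-5.5,0) -> (2.8,0) [heading=0, draw]
  -- iteration 3/6 --
  FD 4.6: (2.8,0) -> (7.4,0) [heading=0, draw]
  BK 11.5: (7.4,0) -> (-4.1,0) [heading=0, draw]
  PD: pen down
  FD 8.3: (-4.1,0) -> (4.2,0) [heading=0, draw]
  -- iteration 4/6 --
  FD 4.6: (4.2,0) -> (8.8,0) [heading=0, draw]
  BK 11.5: (8.8,0) -> (-2.7,0) [heading=0, draw]
  PD: pen down
  FD 8.3: (-2.7,0) -> (5.6,0) [heading=0, draw]
  -- iteration 5/6 --
  FD 4.6: (5.6,0) -> (10.2,0) [heading=0, draw]
  BK 11.5: (10.2,0) -> (-1.3,0) [heading=0, draw]
  PD: pen down
  FD 8.3: (-1.3,0) -> (7,0) [heading=0, draw]
  -- iteration 6/6 --
  FD 4.6: (7,0) -> (11.6,0) [heading=0, draw]
  BK 11.5: (11.6,0) -> (0.1,0) [heading=0, draw]
  PD: pen down
  FD 8.3: (0.1,0) -> (8.4,0) [heading=0, draw]
]
Final: pos=(8.4,0), heading=0, 18 segment(s) drawn

Answer: 0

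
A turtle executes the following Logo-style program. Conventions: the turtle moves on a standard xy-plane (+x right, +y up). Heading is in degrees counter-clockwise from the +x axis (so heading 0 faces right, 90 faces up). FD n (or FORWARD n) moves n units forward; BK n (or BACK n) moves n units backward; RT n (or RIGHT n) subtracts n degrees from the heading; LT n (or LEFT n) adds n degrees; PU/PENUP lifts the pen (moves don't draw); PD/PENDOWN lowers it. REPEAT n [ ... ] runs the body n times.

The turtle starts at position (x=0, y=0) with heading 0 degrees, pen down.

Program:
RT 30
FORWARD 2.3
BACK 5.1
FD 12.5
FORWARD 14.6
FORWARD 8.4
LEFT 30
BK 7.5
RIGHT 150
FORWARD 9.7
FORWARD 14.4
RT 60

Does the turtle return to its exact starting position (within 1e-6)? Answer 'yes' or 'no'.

Executing turtle program step by step:
Start: pos=(0,0), heading=0, pen down
RT 30: heading 0 -> 330
FD 2.3: (0,0) -> (1.992,-1.15) [heading=330, draw]
BK 5.1: (1.992,-1.15) -> (-2.425,1.4) [heading=330, draw]
FD 12.5: (-2.425,1.4) -> (8.4,-4.85) [heading=330, draw]
FD 14.6: (8.4,-4.85) -> (21.044,-12.15) [heading=330, draw]
FD 8.4: (21.044,-12.15) -> (28.319,-16.35) [heading=330, draw]
LT 30: heading 330 -> 0
BK 7.5: (28.319,-16.35) -> (20.819,-16.35) [heading=0, draw]
RT 150: heading 0 -> 210
FD 9.7: (20.819,-16.35) -> (12.419,-21.2) [heading=210, draw]
FD 14.4: (12.419,-21.2) -> (-0.052,-28.4) [heading=210, draw]
RT 60: heading 210 -> 150
Final: pos=(-0.052,-28.4), heading=150, 8 segment(s) drawn

Start position: (0, 0)
Final position: (-0.052, -28.4)
Distance = 28.4; >= 1e-6 -> NOT closed

Answer: no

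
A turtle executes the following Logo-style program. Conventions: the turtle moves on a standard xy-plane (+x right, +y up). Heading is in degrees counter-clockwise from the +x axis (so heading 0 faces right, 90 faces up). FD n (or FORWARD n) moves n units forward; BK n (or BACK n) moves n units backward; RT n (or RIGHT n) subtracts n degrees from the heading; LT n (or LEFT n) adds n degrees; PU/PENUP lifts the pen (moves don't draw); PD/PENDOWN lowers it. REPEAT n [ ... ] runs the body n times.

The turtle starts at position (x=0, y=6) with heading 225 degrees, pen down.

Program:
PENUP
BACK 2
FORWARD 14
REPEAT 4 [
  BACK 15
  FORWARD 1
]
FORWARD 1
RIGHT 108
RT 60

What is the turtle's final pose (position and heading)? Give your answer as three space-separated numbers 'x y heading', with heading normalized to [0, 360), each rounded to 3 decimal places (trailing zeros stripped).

Answer: 30.406 36.406 57

Derivation:
Executing turtle program step by step:
Start: pos=(0,6), heading=225, pen down
PU: pen up
BK 2: (0,6) -> (1.414,7.414) [heading=225, move]
FD 14: (1.414,7.414) -> (-8.485,-2.485) [heading=225, move]
REPEAT 4 [
  -- iteration 1/4 --
  BK 15: (-8.485,-2.485) -> (2.121,8.121) [heading=225, move]
  FD 1: (2.121,8.121) -> (1.414,7.414) [heading=225, move]
  -- iteration 2/4 --
  BK 15: (1.414,7.414) -> (12.021,18.021) [heading=225, move]
  FD 1: (12.021,18.021) -> (11.314,17.314) [heading=225, move]
  -- iteration 3/4 --
  BK 15: (11.314,17.314) -> (21.92,27.92) [heading=225, move]
  FD 1: (21.92,27.92) -> (21.213,27.213) [heading=225, move]
  -- iteration 4/4 --
  BK 15: (21.213,27.213) -> (31.82,37.82) [heading=225, move]
  FD 1: (31.82,37.82) -> (31.113,37.113) [heading=225, move]
]
FD 1: (31.113,37.113) -> (30.406,36.406) [heading=225, move]
RT 108: heading 225 -> 117
RT 60: heading 117 -> 57
Final: pos=(30.406,36.406), heading=57, 0 segment(s) drawn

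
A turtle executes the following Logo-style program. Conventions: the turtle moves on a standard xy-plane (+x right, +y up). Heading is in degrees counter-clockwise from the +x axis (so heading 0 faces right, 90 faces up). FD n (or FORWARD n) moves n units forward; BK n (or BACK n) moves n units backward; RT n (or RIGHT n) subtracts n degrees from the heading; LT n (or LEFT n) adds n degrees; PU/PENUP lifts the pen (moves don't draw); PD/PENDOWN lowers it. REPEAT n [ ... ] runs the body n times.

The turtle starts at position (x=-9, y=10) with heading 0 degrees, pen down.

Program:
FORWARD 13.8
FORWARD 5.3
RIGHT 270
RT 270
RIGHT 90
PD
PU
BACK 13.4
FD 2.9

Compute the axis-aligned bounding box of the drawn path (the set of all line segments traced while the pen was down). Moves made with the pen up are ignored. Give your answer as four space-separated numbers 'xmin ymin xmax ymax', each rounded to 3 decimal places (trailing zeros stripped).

Answer: -9 10 10.1 10

Derivation:
Executing turtle program step by step:
Start: pos=(-9,10), heading=0, pen down
FD 13.8: (-9,10) -> (4.8,10) [heading=0, draw]
FD 5.3: (4.8,10) -> (10.1,10) [heading=0, draw]
RT 270: heading 0 -> 90
RT 270: heading 90 -> 180
RT 90: heading 180 -> 90
PD: pen down
PU: pen up
BK 13.4: (10.1,10) -> (10.1,-3.4) [heading=90, move]
FD 2.9: (10.1,-3.4) -> (10.1,-0.5) [heading=90, move]
Final: pos=(10.1,-0.5), heading=90, 2 segment(s) drawn

Segment endpoints: x in {-9, 4.8, 10.1}, y in {10}
xmin=-9, ymin=10, xmax=10.1, ymax=10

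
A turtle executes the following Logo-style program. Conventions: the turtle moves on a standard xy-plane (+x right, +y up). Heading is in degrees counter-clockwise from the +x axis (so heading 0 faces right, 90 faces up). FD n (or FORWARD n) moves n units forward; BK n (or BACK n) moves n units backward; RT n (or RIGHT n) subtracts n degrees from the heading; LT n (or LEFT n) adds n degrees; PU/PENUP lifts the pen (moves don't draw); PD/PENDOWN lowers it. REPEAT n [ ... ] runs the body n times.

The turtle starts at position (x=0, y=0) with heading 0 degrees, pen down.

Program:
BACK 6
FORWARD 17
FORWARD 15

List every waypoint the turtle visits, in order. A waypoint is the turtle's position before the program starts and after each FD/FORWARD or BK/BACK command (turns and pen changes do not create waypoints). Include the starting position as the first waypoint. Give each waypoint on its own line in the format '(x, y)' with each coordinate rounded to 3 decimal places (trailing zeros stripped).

Answer: (0, 0)
(-6, 0)
(11, 0)
(26, 0)

Derivation:
Executing turtle program step by step:
Start: pos=(0,0), heading=0, pen down
BK 6: (0,0) -> (-6,0) [heading=0, draw]
FD 17: (-6,0) -> (11,0) [heading=0, draw]
FD 15: (11,0) -> (26,0) [heading=0, draw]
Final: pos=(26,0), heading=0, 3 segment(s) drawn
Waypoints (4 total):
(0, 0)
(-6, 0)
(11, 0)
(26, 0)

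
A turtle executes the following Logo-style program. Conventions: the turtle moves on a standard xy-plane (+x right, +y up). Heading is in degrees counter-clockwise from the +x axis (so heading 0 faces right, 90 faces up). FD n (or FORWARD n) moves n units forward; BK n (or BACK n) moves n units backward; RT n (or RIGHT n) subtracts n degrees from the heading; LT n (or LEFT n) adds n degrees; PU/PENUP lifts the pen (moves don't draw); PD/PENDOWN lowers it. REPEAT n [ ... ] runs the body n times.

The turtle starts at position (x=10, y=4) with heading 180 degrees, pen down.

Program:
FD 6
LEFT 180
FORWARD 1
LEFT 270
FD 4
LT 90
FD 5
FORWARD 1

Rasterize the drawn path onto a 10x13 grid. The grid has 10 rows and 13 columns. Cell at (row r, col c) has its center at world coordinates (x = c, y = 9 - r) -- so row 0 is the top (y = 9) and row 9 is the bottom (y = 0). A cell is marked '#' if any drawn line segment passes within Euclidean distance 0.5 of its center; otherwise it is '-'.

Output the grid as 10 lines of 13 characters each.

Answer: -------------
-------------
-------------
-------------
-------------
----#######--
-----#-------
-----#-------
-----#-------
-----#######-

Derivation:
Segment 0: (10,4) -> (4,4)
Segment 1: (4,4) -> (5,4)
Segment 2: (5,4) -> (5,0)
Segment 3: (5,0) -> (10,-0)
Segment 4: (10,-0) -> (11,-0)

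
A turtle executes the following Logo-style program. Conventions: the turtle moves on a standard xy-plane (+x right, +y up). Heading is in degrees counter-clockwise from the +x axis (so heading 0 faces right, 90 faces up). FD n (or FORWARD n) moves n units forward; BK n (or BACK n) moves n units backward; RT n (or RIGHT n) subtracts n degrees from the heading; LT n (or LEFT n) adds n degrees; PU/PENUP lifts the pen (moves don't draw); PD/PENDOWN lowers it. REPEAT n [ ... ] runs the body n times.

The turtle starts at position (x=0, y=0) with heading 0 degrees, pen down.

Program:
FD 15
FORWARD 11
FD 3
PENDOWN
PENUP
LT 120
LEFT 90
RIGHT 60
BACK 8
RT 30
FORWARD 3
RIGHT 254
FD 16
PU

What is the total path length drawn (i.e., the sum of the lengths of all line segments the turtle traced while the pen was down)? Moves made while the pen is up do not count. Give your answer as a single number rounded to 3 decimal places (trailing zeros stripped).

Answer: 29

Derivation:
Executing turtle program step by step:
Start: pos=(0,0), heading=0, pen down
FD 15: (0,0) -> (15,0) [heading=0, draw]
FD 11: (15,0) -> (26,0) [heading=0, draw]
FD 3: (26,0) -> (29,0) [heading=0, draw]
PD: pen down
PU: pen up
LT 120: heading 0 -> 120
LT 90: heading 120 -> 210
RT 60: heading 210 -> 150
BK 8: (29,0) -> (35.928,-4) [heading=150, move]
RT 30: heading 150 -> 120
FD 3: (35.928,-4) -> (34.428,-1.402) [heading=120, move]
RT 254: heading 120 -> 226
FD 16: (34.428,-1.402) -> (23.314,-12.911) [heading=226, move]
PU: pen up
Final: pos=(23.314,-12.911), heading=226, 3 segment(s) drawn

Segment lengths:
  seg 1: (0,0) -> (15,0), length = 15
  seg 2: (15,0) -> (26,0), length = 11
  seg 3: (26,0) -> (29,0), length = 3
Total = 29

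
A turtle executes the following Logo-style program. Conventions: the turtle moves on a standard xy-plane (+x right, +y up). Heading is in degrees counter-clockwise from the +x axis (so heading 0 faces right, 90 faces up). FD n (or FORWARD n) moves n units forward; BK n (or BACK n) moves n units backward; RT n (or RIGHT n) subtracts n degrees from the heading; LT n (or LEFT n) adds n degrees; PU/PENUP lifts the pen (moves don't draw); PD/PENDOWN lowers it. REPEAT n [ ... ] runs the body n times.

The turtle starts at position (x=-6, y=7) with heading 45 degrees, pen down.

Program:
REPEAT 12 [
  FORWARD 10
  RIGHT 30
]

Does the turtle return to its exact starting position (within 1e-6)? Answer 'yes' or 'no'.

Executing turtle program step by step:
Start: pos=(-6,7), heading=45, pen down
REPEAT 12 [
  -- iteration 1/12 --
  FD 10: (-6,7) -> (1.071,14.071) [heading=45, draw]
  RT 30: heading 45 -> 15
  -- iteration 2/12 --
  FD 10: (1.071,14.071) -> (10.73,16.659) [heading=15, draw]
  RT 30: heading 15 -> 345
  -- iteration 3/12 --
  FD 10: (10.73,16.659) -> (20.39,14.071) [heading=345, draw]
  RT 30: heading 345 -> 315
  -- iteration 4/12 --
  FD 10: (20.39,14.071) -> (27.461,7) [heading=315, draw]
  RT 30: heading 315 -> 285
  -- iteration 5/12 --
  FD 10: (27.461,7) -> (30.049,-2.659) [heading=285, draw]
  RT 30: heading 285 -> 255
  -- iteration 6/12 --
  FD 10: (30.049,-2.659) -> (27.461,-12.319) [heading=255, draw]
  RT 30: heading 255 -> 225
  -- iteration 7/12 --
  FD 10: (27.461,-12.319) -> (20.39,-19.39) [heading=225, draw]
  RT 30: heading 225 -> 195
  -- iteration 8/12 --
  FD 10: (20.39,-19.39) -> (10.73,-21.978) [heading=195, draw]
  RT 30: heading 195 -> 165
  -- iteration 9/12 --
  FD 10: (10.73,-21.978) -> (1.071,-19.39) [heading=165, draw]
  RT 30: heading 165 -> 135
  -- iteration 10/12 --
  FD 10: (1.071,-19.39) -> (-6,-12.319) [heading=135, draw]
  RT 30: heading 135 -> 105
  -- iteration 11/12 --
  FD 10: (-6,-12.319) -> (-8.588,-2.659) [heading=105, draw]
  RT 30: heading 105 -> 75
  -- iteration 12/12 --
  FD 10: (-8.588,-2.659) -> (-6,7) [heading=75, draw]
  RT 30: heading 75 -> 45
]
Final: pos=(-6,7), heading=45, 12 segment(s) drawn

Start position: (-6, 7)
Final position: (-6, 7)
Distance = 0; < 1e-6 -> CLOSED

Answer: yes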